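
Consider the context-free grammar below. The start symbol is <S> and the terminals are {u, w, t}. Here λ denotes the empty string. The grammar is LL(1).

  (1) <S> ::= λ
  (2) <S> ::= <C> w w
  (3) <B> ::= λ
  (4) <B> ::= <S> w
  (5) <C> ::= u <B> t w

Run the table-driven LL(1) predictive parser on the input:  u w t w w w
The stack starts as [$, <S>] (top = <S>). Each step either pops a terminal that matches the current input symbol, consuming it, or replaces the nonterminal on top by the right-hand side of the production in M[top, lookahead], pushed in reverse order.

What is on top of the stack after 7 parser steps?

w

step 1: stack=$ <S>  input=u w t w w w $  — expand <S> ::= <C> w w
step 2: stack=$ w w <C>  input=u w t w w w $  — expand <C> ::= u <B> t w
step 3: stack=$ w w w t <B> u  input=u w t w w w $  — match u
step 4: stack=$ w w w t <B>  input=w t w w w $  — expand <B> ::= <S> w
step 5: stack=$ w w w t w <S>  input=w t w w w $  — expand <S> ::= λ
step 6: stack=$ w w w t w  input=w t w w w $  — match w
step 7: stack=$ w w w t  input=t w w w $  — match t
Stack after step 7: $ w w w (top = w).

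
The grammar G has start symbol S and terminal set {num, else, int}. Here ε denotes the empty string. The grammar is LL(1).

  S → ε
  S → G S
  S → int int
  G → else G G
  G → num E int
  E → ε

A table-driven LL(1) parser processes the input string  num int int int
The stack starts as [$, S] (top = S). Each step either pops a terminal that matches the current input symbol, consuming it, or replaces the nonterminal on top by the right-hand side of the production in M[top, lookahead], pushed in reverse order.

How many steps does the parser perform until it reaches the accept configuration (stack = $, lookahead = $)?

8

     Stack          Input              Action
  1  $ S            num int int int $  expand S → G S
  2  $ S G          num int int int $  expand G → num E int
  3  $ S int E num  num int int int $  match num
  4  $ S int E      int int int $      expand E → ε
  5  $ S int        int int int $      match int
  6  $ S            int int $          expand S → int int
  7  $ int int      int int $          match int
  8  $ int          int $              match int
Accept reached after 8 steps.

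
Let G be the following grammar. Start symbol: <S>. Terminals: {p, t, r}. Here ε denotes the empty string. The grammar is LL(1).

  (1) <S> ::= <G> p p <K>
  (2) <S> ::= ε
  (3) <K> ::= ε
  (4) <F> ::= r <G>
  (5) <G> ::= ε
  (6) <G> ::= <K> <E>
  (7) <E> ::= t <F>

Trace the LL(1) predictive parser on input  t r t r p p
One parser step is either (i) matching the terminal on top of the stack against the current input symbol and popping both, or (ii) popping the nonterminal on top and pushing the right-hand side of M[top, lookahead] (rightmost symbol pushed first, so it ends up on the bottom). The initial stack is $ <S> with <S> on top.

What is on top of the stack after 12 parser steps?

r

      Stack              Input          Action
   1  $ <S>              t r t r p p $  expand <S> ::= <G> p p <K>
   2  $ <K> p p <G>      t r t r p p $  expand <G> ::= <K> <E>
   3  $ <K> p p <E> <K>  t r t r p p $  expand <K> ::= ε
   4  $ <K> p p <E>      t r t r p p $  expand <E> ::= t <F>
   5  $ <K> p p <F> t    t r t r p p $  match t
   6  $ <K> p p <F>      r t r p p $    expand <F> ::= r <G>
   7  $ <K> p p <G> r    r t r p p $    match r
   8  $ <K> p p <G>      t r p p $      expand <G> ::= <K> <E>
   9  $ <K> p p <E> <K>  t r p p $      expand <K> ::= ε
  10  $ <K> p p <E>      t r p p $      expand <E> ::= t <F>
  11  $ <K> p p <F> t    t r p p $      match t
  12  $ <K> p p <F>      r p p $        expand <F> ::= r <G>
Stack after step 12: $ <K> p p <G> r (top = r).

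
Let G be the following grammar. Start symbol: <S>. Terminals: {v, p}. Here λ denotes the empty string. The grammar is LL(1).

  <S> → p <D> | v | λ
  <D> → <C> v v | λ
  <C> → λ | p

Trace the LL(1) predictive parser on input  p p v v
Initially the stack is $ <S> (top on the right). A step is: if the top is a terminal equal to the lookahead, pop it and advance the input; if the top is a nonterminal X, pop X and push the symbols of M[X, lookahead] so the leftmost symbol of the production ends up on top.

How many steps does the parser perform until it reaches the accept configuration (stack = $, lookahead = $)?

step 1: stack=$ <S>  input=p p v v $  — expand <S> → p <D>
step 2: stack=$ <D> p  input=p p v v $  — match p
step 3: stack=$ <D>  input=p v v $  — expand <D> → <C> v v
step 4: stack=$ v v <C>  input=p v v $  — expand <C> → p
step 5: stack=$ v v p  input=p v v $  — match p
step 6: stack=$ v v  input=v v $  — match v
step 7: stack=$ v  input=v $  — match v
Accept reached after 7 steps.

7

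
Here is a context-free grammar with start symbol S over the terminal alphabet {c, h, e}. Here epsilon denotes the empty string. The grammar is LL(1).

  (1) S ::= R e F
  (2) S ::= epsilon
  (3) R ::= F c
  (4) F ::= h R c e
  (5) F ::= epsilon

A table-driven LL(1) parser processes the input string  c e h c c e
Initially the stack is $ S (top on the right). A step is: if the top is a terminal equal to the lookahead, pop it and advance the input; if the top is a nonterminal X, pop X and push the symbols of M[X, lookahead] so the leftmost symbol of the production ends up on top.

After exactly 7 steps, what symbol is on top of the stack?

R

step 1: stack=$ S  input=c e h c c e $  — expand S ::= R e F
step 2: stack=$ F e R  input=c e h c c e $  — expand R ::= F c
step 3: stack=$ F e c F  input=c e h c c e $  — expand F ::= epsilon
step 4: stack=$ F e c  input=c e h c c e $  — match c
step 5: stack=$ F e  input=e h c c e $  — match e
step 6: stack=$ F  input=h c c e $  — expand F ::= h R c e
step 7: stack=$ e c R h  input=h c c e $  — match h
Stack after step 7: $ e c R (top = R).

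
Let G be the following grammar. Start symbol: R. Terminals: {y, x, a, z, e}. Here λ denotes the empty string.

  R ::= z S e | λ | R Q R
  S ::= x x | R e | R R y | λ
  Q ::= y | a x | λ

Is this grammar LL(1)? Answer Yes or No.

FIRST(R) = {λ, a, y, z}
FIRST(S) = {λ, a, e, x, y, z}
FIRST(Q) = {λ, a, y}
FOLLOW(R) = {$, a, e, y, z}
FOLLOW(S) = {e}
FOLLOW(Q) = {$, a, e, y, z}
Cell M[Q, a] receives both Q ::= a x and Q ::= λ — the grammar is not LL(1).

No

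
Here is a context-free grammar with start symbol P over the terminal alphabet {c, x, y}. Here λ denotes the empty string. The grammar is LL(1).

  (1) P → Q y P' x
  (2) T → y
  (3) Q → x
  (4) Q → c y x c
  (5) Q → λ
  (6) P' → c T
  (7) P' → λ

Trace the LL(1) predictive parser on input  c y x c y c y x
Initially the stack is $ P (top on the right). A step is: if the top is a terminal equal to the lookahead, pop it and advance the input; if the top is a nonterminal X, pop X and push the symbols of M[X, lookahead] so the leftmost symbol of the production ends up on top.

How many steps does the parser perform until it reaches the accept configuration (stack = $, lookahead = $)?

12

      Stack             Input              Action
   1  $ P               c y x c y c y x $  expand P → Q y P' x
   2  $ x P' y Q        c y x c y c y x $  expand Q → c y x c
   3  $ x P' y c x y c  c y x c y c y x $  match c
   4  $ x P' y c x y    y x c y c y x $    match y
   5  $ x P' y c x      x c y c y x $      match x
   6  $ x P' y c        c y c y x $        match c
   7  $ x P' y          y c y x $          match y
   8  $ x P'            c y x $            expand P' → c T
   9  $ x T c           c y x $            match c
  10  $ x T             y x $              expand T → y
  11  $ x y             y x $              match y
  12  $ x               x $                match x
Accept reached after 12 steps.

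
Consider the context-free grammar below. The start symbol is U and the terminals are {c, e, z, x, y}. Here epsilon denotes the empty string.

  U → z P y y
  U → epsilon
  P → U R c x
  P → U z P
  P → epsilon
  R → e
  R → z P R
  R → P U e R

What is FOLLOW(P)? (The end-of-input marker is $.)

FIRST(U): from U→z P y y we get {z}; from U→epsilon we get {epsilon}. So FIRST(U) = {epsilon, z}.
FIRST(P): from P→U R c x we get {e, z}; from P→U z P we get {z}; from P→epsilon we get {epsilon}. So FIRST(P) = {epsilon, e, z}.
FIRST(R): from R→e we get {e}; from R→z P R we get {z}; from R→P U e R we get {e, z}. So FIRST(R) = {e, z}.
FOLLOW(U) includes $ since U is the start symbol.
FOLLOW(U): in P→U R c x, U is followed by R c x with FIRST {e, z}; in P→U z P, U is followed by z P with FIRST {z}; in R→P U e R, U is followed by e R with FIRST {e}. Thus FOLLOW(U) = {$, e, z}.
FOLLOW(P): in U→z P y y, P is followed by y y with FIRST {y}; in P→U z P, the suffix after P is empty (adds nothing new); in R→z P R, P is followed by R with FIRST {e, z}; in R→P U e R, P is followed by U e R with FIRST {e, z}. Thus FOLLOW(P) = {e, y, z}.
FOLLOW(R): in P→U R c x, R is followed by c x with FIRST {c}; in R→z P R, the suffix after R is empty (adds nothing new); in R→P U e R, the suffix after R is empty (adds nothing new). Thus FOLLOW(R) = {c}.

{e, y, z}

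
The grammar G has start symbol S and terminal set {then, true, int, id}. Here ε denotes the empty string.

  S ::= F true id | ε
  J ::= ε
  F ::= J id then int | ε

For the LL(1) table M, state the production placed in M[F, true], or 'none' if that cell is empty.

FIRST(J): from J::=ε we get {ε}. So FIRST(J) = {ε}.
FIRST(F): from F::=J id then int we get {id}; from F::=ε we get {ε}. So FIRST(F) = {ε, id}.
FIRST(S): from S::=F true id we get {id, true}; from S::=ε we get {ε}. So FIRST(S) = {ε, id, true}.
FOLLOW(S) includes $ since S is the start symbol.
FOLLOW(F): in S::=F true id, F is followed by true id with FIRST {true}. Thus FOLLOW(F) = {true}.
For F ::= J id then int: FIRST(J id then int) = {id}, so it goes in M[F, t] for t ∈ {id}.
For F ::= ε: FIRST(ε) = {ε}, so it goes in M[F, t] for t ∈ {}; since ε ∈ FIRST, also for every t ∈ FOLLOW(F) = {true}.

F ::= ε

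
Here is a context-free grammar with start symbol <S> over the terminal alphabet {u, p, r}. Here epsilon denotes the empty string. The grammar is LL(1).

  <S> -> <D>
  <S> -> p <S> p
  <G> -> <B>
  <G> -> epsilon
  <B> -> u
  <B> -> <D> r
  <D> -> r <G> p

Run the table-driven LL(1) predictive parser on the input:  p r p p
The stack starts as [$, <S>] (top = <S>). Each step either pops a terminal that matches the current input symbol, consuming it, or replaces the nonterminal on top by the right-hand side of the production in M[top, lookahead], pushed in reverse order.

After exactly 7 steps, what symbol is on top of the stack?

     Stack        Input      Action
  1  $ <S>        p r p p $  expand <S> -> p <S> p
  2  $ p <S> p    p r p p $  match p
  3  $ p <S>      r p p $    expand <S> -> <D>
  4  $ p <D>      r p p $    expand <D> -> r <G> p
  5  $ p p <G> r  r p p $    match r
  6  $ p p <G>    p p $      expand <G> -> epsilon
  7  $ p p        p p $      match p
Stack after step 7: $ p (top = p).

p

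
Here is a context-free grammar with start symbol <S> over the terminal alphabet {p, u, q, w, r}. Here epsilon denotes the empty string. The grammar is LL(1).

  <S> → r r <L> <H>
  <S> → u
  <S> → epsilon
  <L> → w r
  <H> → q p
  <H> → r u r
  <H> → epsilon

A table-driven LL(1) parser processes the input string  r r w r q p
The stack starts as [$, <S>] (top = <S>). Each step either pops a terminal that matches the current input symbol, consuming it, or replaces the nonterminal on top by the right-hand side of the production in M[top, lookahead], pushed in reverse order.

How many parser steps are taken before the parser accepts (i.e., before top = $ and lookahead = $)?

9

     Stack          Input          Action
  1  $ <S>          r r w r q p $  expand <S> → r r <L> <H>
  2  $ <H> <L> r r  r r w r q p $  match r
  3  $ <H> <L> r    r w r q p $    match r
  4  $ <H> <L>      w r q p $      expand <L> → w r
  5  $ <H> r w      w r q p $      match w
  6  $ <H> r        r q p $        match r
  7  $ <H>          q p $          expand <H> → q p
  8  $ p q          q p $          match q
  9  $ p            p $            match p
Accept reached after 9 steps.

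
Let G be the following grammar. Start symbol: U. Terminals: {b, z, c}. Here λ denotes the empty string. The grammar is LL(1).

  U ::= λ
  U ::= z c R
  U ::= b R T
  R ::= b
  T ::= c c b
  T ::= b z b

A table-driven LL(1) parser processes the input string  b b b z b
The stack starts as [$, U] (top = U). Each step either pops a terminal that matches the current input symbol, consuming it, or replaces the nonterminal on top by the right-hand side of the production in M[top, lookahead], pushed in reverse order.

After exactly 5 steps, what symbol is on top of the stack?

b

step 1: stack=$ U  input=b b b z b $  — expand U ::= b R T
step 2: stack=$ T R b  input=b b b z b $  — match b
step 3: stack=$ T R  input=b b z b $  — expand R ::= b
step 4: stack=$ T b  input=b b z b $  — match b
step 5: stack=$ T  input=b z b $  — expand T ::= b z b
Stack after step 5: $ b z b (top = b).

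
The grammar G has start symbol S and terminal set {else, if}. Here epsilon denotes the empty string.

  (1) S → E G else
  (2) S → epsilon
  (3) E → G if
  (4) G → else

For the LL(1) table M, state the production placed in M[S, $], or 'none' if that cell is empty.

S → epsilon

FIRST(G): from G→else we get {else}. So FIRST(G) = {else}.
FIRST(E): from E→G if we get {else}. So FIRST(E) = {else}.
FIRST(S): from S→E G else we get {else}; from S→epsilon we get {epsilon}. So FIRST(S) = {epsilon, else}.
FOLLOW(S) includes $ since S is the start symbol.
FOLLOW(S): S appears on no right-hand side. Thus FOLLOW(S) = {$}.
For S → E G else: FIRST(E G else) = {else}, so it goes in M[S, t] for t ∈ {else}.
For S → epsilon: FIRST(epsilon) = {epsilon}, so it goes in M[S, t] for t ∈ {}; since epsilon ∈ FIRST, also for every t ∈ FOLLOW(S) = {$}.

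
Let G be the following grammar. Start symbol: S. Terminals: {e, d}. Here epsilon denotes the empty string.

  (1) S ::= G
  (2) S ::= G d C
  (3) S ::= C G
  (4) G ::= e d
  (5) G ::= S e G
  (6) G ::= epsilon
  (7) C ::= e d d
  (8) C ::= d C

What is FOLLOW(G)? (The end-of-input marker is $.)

{$, d, e}

FIRST(C): from C::=e d d we get {e}; from C::=d C we get {d}. So FIRST(C) = {d, e}.
FIRST(S): from S::=G we get {epsilon, d, e}; from S::=G d C we get {d, e}; from S::=C G we get {d, e}. So FIRST(S) = {epsilon, d, e}.
FIRST(G): from G::=e d we get {e}; from G::=S e G we get {d, e}; from G::=epsilon we get {epsilon}. So FIRST(G) = {epsilon, d, e}.
FOLLOW(S) includes $ since S is the start symbol.
FOLLOW(S): in G::=S e G, S is followed by e G with FIRST {e}. Thus FOLLOW(S) = {$, e}.
FOLLOW(G): in S::=G, the suffix after G is empty, so FOLLOW(G) ⊇ FOLLOW(S) = {$, e}; in S::=G d C, G is followed by d C with FIRST {d}; in S::=C G, the suffix after G is empty, so FOLLOW(G) ⊇ FOLLOW(S) = {$, e}; in G::=S e G, the suffix after G is empty (adds nothing new). Thus FOLLOW(G) = {$, d, e}.
FOLLOW(C): in S::=G d C, the suffix after C is empty, so FOLLOW(C) ⊇ FOLLOW(S) = {$, e}; in S::=C G, C is followed by G with FIRST {epsilon, d, e}; in S::=C G, the suffix after C is nullable, so FOLLOW(C) ⊇ FOLLOW(S) = {$, e}; in C::=d C, the suffix after C is empty (adds nothing new). Thus FOLLOW(C) = {$, d, e}.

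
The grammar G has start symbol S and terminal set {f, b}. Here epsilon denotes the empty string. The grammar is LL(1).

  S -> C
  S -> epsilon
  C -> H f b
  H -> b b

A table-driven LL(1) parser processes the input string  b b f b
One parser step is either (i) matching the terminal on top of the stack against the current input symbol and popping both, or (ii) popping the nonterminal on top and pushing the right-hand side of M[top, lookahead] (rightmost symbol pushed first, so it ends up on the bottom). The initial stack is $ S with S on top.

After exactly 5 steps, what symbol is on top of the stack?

f

     Stack      Input      Action
  1  $ S        b b f b $  expand S -> C
  2  $ C        b b f b $  expand C -> H f b
  3  $ b f H    b b f b $  expand H -> b b
  4  $ b f b b  b b f b $  match b
  5  $ b f b    b f b $    match b
Stack after step 5: $ b f (top = f).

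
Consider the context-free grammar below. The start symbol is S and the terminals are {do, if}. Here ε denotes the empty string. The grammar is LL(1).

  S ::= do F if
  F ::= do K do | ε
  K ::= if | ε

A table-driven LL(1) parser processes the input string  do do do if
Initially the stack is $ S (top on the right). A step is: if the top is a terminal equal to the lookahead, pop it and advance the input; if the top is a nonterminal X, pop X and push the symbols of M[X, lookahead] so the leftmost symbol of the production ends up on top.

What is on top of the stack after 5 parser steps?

do

step 1: stack=$ S  input=do do do if $  — expand S ::= do F if
step 2: stack=$ if F do  input=do do do if $  — match do
step 3: stack=$ if F  input=do do if $  — expand F ::= do K do
step 4: stack=$ if do K do  input=do do if $  — match do
step 5: stack=$ if do K  input=do if $  — expand K ::= ε
Stack after step 5: $ if do (top = do).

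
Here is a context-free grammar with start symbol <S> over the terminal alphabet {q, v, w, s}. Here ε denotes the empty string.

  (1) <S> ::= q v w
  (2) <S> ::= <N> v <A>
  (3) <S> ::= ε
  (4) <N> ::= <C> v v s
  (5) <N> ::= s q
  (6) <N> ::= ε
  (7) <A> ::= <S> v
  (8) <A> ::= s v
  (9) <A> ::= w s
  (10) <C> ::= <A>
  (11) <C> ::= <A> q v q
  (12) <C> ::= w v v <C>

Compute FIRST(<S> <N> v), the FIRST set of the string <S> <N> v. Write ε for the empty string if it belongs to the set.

FIRST(<S>) = {ε, q, s, v, w}  (via <N> v <A>)
FIRST(<A>) = {q, s, v, w}  (via <S> v)
FIRST(<C>) = {q, s, v, w}  (via <A>, <A> q v q)
FIRST(<N>) = {ε, q, s, v, w}  (via <C> v v s)
FIRST(<S> <N> v): take FIRST of each symbol in turn, carrying on past any symbol whose FIRST contains ε; result {q, s, v, w}.

{q, s, v, w}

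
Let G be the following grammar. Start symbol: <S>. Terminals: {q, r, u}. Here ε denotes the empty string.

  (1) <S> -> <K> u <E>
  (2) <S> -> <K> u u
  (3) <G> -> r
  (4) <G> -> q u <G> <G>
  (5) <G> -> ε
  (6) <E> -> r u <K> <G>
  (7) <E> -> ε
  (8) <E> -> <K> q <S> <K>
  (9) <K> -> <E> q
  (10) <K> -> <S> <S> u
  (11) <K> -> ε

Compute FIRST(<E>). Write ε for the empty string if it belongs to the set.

{ε, q, r, u}

FIRST(<G>): from <G>->r we get {r}; from <G>->q u <G> <G> we get {q}; from <G>->ε we get {ε}. So FIRST(<G>) = {ε, q, r}.
FIRST(<S>): from <S>-><K> u <E> we get {q, r, u}; from <S>-><K> u u we get {q, r, u}. So FIRST(<S>) = {q, r, u}.
FIRST(<E>): from <E>->r u <K> <G> we get {r}; from <E>->ε we get {ε}; from <E>-><K> q <S> <K> we get {q, r, u}. So FIRST(<E>) = {ε, q, r, u}.
FIRST(<K>): from <K>-><E> q we get {q, r, u}; from <K>-><S> <S> u we get {q, r, u}; from <K>->ε we get {ε}. So FIRST(<K>) = {ε, q, r, u}.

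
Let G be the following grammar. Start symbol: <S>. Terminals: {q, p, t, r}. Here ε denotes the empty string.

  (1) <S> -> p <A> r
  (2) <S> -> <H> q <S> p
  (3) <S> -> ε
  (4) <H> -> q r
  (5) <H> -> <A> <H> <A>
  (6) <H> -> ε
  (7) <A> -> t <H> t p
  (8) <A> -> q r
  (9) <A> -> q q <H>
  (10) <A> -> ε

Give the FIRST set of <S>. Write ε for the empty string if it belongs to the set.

FIRST(<A>): from <A>->t <H> t p we get {t}; from <A>->q r we get {q}; from <A>->q q <H> we get {q}; from <A>->ε we get {ε}. So FIRST(<A>) = {ε, q, t}.
FIRST(<H>): from <H>->q r we get {q}; from <H>-><A> <H> <A> we get {ε, q, t}; from <H>->ε we get {ε}. So FIRST(<H>) = {ε, q, t}.
FIRST(<S>): from <S>->p <A> r we get {p}; from <S>-><H> q <S> p we get {q, t}; from <S>->ε we get {ε}. So FIRST(<S>) = {ε, p, q, t}.

{ε, p, q, t}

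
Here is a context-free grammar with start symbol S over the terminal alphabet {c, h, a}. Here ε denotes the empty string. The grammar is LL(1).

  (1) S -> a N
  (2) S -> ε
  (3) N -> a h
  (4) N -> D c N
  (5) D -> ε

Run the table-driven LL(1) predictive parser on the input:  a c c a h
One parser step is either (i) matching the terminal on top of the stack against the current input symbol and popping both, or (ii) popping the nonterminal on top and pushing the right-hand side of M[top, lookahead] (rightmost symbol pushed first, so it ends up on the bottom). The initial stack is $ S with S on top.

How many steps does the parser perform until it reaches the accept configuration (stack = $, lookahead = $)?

step 1: stack=$ S  input=a c c a h $  — expand S -> a N
step 2: stack=$ N a  input=a c c a h $  — match a
step 3: stack=$ N  input=c c a h $  — expand N -> D c N
step 4: stack=$ N c D  input=c c a h $  — expand D -> ε
step 5: stack=$ N c  input=c c a h $  — match c
step 6: stack=$ N  input=c a h $  — expand N -> D c N
step 7: stack=$ N c D  input=c a h $  — expand D -> ε
step 8: stack=$ N c  input=c a h $  — match c
step 9: stack=$ N  input=a h $  — expand N -> a h
step 10: stack=$ h a  input=a h $  — match a
step 11: stack=$ h  input=h $  — match h
Accept reached after 11 steps.

11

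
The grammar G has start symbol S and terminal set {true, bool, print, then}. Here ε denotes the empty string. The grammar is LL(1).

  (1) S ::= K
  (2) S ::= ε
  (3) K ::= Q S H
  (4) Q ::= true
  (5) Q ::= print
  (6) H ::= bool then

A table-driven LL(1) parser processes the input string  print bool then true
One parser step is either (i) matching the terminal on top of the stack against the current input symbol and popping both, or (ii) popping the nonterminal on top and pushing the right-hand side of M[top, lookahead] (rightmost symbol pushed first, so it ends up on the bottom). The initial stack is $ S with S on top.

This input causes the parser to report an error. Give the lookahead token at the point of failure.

true

     Stack        Input                   Action
  1  $ S          print bool then true $  expand S ::= K
  2  $ K          print bool then true $  expand K ::= Q S H
  3  $ H S Q      print bool then true $  expand Q ::= print
  4  $ H S print  print bool then true $  match print
  5  $ H S        bool then true $        expand S ::= ε
  6  $ H          bool then true $        expand H ::= bool then
  7  $ then bool  bool then true $        match bool
  8  $ then       then true $             match then
  9  $            true $                  error: stack empty but input remains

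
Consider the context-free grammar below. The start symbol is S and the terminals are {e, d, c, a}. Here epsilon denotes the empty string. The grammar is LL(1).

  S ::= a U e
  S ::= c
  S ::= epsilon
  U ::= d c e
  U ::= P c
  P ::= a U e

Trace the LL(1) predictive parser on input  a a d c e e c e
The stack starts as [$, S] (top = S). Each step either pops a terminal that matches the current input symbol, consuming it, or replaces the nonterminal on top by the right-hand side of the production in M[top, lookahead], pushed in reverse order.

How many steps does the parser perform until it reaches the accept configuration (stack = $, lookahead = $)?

step 1: stack=$ S  input=a a d c e e c e $  — expand S ::= a U e
step 2: stack=$ e U a  input=a a d c e e c e $  — match a
step 3: stack=$ e U  input=a d c e e c e $  — expand U ::= P c
step 4: stack=$ e c P  input=a d c e e c e $  — expand P ::= a U e
step 5: stack=$ e c e U a  input=a d c e e c e $  — match a
step 6: stack=$ e c e U  input=d c e e c e $  — expand U ::= d c e
step 7: stack=$ e c e e c d  input=d c e e c e $  — match d
step 8: stack=$ e c e e c  input=c e e c e $  — match c
step 9: stack=$ e c e e  input=e e c e $  — match e
step 10: stack=$ e c e  input=e c e $  — match e
step 11: stack=$ e c  input=c e $  — match c
step 12: stack=$ e  input=e $  — match e
Accept reached after 12 steps.

12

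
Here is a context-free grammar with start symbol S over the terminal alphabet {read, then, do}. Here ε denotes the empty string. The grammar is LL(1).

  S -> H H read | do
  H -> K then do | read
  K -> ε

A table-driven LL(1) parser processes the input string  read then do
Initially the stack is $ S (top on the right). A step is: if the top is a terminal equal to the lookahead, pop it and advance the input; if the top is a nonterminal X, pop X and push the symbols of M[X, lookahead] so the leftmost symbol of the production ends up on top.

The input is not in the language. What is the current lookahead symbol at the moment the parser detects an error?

     Stack             Input           Action
  1  $ S               read then do $  expand S -> H H read
  2  $ read H H        read then do $  expand H -> read
  3  $ read H read     read then do $  match read
  4  $ read H          then do $       expand H -> K then do
  5  $ read do then K  then do $       expand K -> ε
  6  $ read do then    then do $       match then
  7  $ read do         do $            match do
  8  $ read            $               error: top is terminal read but lookahead is $

$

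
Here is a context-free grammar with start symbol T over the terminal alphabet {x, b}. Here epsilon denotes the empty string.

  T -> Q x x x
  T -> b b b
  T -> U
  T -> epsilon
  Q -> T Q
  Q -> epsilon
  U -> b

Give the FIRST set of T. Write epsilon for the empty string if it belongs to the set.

FIRST(U): from U->b we get {b}. So FIRST(U) = {b}.
FIRST(T): from T->Q x x x we get {b, x}; from T->b b b we get {b}; from T->U we get {b}; from T->epsilon we get {epsilon}. So FIRST(T) = {epsilon, b, x}.
FIRST(Q): from Q->T Q we get {epsilon, b, x}; from Q->epsilon we get {epsilon}. So FIRST(Q) = {epsilon, b, x}.

{epsilon, b, x}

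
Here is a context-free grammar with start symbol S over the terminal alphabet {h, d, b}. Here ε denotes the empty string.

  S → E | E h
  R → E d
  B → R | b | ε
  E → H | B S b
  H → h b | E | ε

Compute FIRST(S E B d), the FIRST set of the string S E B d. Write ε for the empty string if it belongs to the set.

FIRST(S) = {ε, b, d, h}  (via E, E h)
FIRST(R) = {b, d, h}  (via E d)
FIRST(B) = {ε, b, d, h}  (via R)
FIRST(E) = {ε, b, d, h}  (via H, B S b)
FIRST(H) = {ε, b, d, h}  (via E)
FIRST(S E B d): take FIRST of each symbol in turn, carrying on past any symbol whose FIRST contains ε; result {b, d, h}.

{b, d, h}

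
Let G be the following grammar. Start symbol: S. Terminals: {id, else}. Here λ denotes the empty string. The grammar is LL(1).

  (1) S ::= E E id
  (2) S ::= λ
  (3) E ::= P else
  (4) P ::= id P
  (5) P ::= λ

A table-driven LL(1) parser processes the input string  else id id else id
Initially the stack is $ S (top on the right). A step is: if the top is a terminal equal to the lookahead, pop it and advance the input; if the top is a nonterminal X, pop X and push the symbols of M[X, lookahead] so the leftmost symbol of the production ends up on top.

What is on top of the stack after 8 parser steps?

step 1: stack=$ S  input=else id id else id $  — expand S ::= E E id
step 2: stack=$ id E E  input=else id id else id $  — expand E ::= P else
step 3: stack=$ id E else P  input=else id id else id $  — expand P ::= λ
step 4: stack=$ id E else  input=else id id else id $  — match else
step 5: stack=$ id E  input=id id else id $  — expand E ::= P else
step 6: stack=$ id else P  input=id id else id $  — expand P ::= id P
step 7: stack=$ id else P id  input=id id else id $  — match id
step 8: stack=$ id else P  input=id else id $  — expand P ::= id P
Stack after step 8: $ id else P id (top = id).

id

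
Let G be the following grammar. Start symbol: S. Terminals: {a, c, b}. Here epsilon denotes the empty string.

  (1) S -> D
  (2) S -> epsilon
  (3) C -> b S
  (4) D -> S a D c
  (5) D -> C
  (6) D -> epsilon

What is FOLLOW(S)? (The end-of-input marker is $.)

FIRST(C) = {b}
FIRST(S) = {epsilon, a, b}  (via D)
FIRST(D) = {epsilon, a, b}  (via S a D c, C)
FOLLOW(S) includes $ since S is the start symbol.
FOLLOW(S): in C->b S, the suffix after S is empty, so FOLLOW(S) ⊇ FOLLOW(C) = {$, a, c}; in D->S a D c, S is followed by a D c with FIRST {a}. Thus FOLLOW(S) = {$, a, c}.
FOLLOW(D): in S->D, the suffix after D is empty, so FOLLOW(D) ⊇ FOLLOW(S) = {$, a, c}; in D->S a D c, D is followed by c with FIRST {c}. Thus FOLLOW(D) = {$, a, c}.
FOLLOW(C): in D->C, the suffix after C is empty, so FOLLOW(C) ⊇ FOLLOW(D) = {$, a, c}. Thus FOLLOW(C) = {$, a, c}.

{$, a, c}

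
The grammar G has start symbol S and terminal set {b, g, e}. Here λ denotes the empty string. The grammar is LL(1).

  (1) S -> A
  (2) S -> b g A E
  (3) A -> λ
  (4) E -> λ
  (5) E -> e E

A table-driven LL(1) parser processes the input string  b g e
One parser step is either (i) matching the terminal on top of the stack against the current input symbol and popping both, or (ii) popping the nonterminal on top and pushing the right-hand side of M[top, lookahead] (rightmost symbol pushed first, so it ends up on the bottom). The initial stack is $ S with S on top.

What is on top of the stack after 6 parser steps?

step 1: stack=$ S  input=b g e $  — expand S -> b g A E
step 2: stack=$ E A g b  input=b g e $  — match b
step 3: stack=$ E A g  input=g e $  — match g
step 4: stack=$ E A  input=e $  — expand A -> λ
step 5: stack=$ E  input=e $  — expand E -> e E
step 6: stack=$ E e  input=e $  — match e
Stack after step 6: $ E (top = E).

E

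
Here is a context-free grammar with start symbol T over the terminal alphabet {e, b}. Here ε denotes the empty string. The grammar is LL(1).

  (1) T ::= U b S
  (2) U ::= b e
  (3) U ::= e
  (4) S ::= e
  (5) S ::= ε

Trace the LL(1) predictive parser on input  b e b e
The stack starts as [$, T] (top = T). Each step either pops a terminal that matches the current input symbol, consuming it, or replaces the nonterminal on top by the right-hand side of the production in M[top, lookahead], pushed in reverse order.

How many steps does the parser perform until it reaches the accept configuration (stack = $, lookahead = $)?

     Stack      Input      Action
  1  $ T        b e b e $  expand T ::= U b S
  2  $ S b U    b e b e $  expand U ::= b e
  3  $ S b e b  b e b e $  match b
  4  $ S b e    e b e $    match e
  5  $ S b      b e $      match b
  6  $ S        e $        expand S ::= e
  7  $ e        e $        match e
Accept reached after 7 steps.

7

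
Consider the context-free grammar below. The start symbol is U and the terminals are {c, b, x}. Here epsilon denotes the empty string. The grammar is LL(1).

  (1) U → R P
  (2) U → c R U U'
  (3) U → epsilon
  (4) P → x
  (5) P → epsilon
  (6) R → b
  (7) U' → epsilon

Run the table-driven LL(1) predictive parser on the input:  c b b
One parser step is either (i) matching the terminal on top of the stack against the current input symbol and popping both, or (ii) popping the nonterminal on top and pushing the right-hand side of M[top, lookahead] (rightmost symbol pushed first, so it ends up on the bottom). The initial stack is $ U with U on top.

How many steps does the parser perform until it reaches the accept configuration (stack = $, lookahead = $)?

     Stack       Input    Action
  1  $ U         c b b $  expand U → c R U U'
  2  $ U' U R c  c b b $  match c
  3  $ U' U R    b b $    expand R → b
  4  $ U' U b    b b $    match b
  5  $ U' U      b $      expand U → R P
  6  $ U' P R    b $      expand R → b
  7  $ U' P b    b $      match b
  8  $ U' P      $        expand P → epsilon
  9  $ U'        $        expand U' → epsilon
Accept reached after 9 steps.

9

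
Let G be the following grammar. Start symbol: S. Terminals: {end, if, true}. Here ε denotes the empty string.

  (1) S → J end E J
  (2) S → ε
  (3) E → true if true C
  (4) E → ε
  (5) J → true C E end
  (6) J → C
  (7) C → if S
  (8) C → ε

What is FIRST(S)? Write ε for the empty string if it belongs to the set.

FIRST(E) = {ε, true}
FIRST(C) = {ε, if}
FIRST(J) = {ε, if, true}  (via C)
FIRST(S) = {ε, end, if, true}  (via J end E J)

{ε, end, if, true}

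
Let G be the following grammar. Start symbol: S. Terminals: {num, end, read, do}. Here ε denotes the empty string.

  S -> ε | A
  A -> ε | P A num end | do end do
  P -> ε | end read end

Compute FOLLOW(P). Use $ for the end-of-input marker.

FIRST(P): from P->ε we get {ε}; from P->end read end we get {end}. So FIRST(P) = {ε, end}.
FIRST(A): from A->ε we get {ε}; from A->P A num end we get {do, end, num}; from A->do end do we get {do}. So FIRST(A) = {ε, do, end, num}.
FIRST(S): from S->ε we get {ε}; from S->A we get {ε, do, end, num}. So FIRST(S) = {ε, do, end, num}.
FOLLOW(S) includes $ since S is the start symbol.
FOLLOW(S): S appears on no right-hand side. Thus FOLLOW(S) = {$}.
FOLLOW(A): in S->A, the suffix after A is empty, so FOLLOW(A) ⊇ FOLLOW(S) = {$}; in A->P A num end, A is followed by num end with FIRST {num}. Thus FOLLOW(A) = {$, num}.
FOLLOW(P): in A->P A num end, P is followed by A num end with FIRST {do, end, num}. Thus FOLLOW(P) = {do, end, num}.

{do, end, num}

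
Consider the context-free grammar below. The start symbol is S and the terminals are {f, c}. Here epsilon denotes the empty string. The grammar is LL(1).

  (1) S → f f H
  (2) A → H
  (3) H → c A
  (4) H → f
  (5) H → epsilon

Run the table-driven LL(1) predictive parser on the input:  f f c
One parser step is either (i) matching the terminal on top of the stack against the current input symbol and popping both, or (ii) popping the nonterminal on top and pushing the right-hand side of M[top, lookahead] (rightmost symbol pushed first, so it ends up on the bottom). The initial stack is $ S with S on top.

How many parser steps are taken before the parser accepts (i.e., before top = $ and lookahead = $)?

7

step 1: stack=$ S  input=f f c $  — expand S → f f H
step 2: stack=$ H f f  input=f f c $  — match f
step 3: stack=$ H f  input=f c $  — match f
step 4: stack=$ H  input=c $  — expand H → c A
step 5: stack=$ A c  input=c $  — match c
step 6: stack=$ A  input=$  — expand A → H
step 7: stack=$ H  input=$  — expand H → epsilon
Accept reached after 7 steps.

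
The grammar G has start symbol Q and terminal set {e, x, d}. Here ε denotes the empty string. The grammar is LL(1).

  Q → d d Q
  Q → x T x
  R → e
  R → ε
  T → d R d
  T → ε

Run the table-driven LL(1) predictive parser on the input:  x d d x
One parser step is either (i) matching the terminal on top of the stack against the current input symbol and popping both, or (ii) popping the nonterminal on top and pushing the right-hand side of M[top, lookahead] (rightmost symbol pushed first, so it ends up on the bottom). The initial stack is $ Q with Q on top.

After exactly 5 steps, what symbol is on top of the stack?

     Stack      Input      Action
  1  $ Q        x d d x $  expand Q → x T x
  2  $ x T x    x d d x $  match x
  3  $ x T      d d x $    expand T → d R d
  4  $ x d R d  d d x $    match d
  5  $ x d R    d x $      expand R → ε
Stack after step 5: $ x d (top = d).

d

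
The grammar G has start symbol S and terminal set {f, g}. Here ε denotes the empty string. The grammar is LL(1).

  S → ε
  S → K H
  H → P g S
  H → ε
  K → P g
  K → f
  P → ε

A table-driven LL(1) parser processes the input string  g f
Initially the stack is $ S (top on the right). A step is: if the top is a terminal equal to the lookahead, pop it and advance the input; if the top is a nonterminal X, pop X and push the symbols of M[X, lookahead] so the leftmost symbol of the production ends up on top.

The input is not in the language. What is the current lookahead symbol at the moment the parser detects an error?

f

step 1: stack=$ S  input=g f $  — expand S → K H
step 2: stack=$ H K  input=g f $  — expand K → P g
step 3: stack=$ H g P  input=g f $  — expand P → ε
step 4: stack=$ H g  input=g f $  — match g
step 5: stack=$ H  input=f $  — error: M[H, f] is empty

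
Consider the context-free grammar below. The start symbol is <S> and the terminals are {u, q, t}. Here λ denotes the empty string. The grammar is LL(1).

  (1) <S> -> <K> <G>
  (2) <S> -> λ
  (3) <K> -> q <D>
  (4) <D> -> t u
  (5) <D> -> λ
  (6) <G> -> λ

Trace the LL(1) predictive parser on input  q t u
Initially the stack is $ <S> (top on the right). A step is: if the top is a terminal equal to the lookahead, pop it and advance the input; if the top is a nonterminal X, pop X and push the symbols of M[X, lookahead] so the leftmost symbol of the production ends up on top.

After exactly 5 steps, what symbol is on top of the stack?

     Stack        Input    Action
  1  $ <S>        q t u $  expand <S> -> <K> <G>
  2  $ <G> <K>    q t u $  expand <K> -> q <D>
  3  $ <G> <D> q  q t u $  match q
  4  $ <G> <D>    t u $    expand <D> -> t u
  5  $ <G> u t    t u $    match t
Stack after step 5: $ <G> u (top = u).

u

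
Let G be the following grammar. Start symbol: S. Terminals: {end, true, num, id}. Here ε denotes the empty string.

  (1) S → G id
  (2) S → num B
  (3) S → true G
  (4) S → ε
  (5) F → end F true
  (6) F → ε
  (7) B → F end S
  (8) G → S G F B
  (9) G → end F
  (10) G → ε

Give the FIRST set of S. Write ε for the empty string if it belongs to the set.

{ε, end, id, num, true}

FIRST(F): from F→end F true we get {end}; from F→ε we get {ε}. So FIRST(F) = {ε, end}.
FIRST(B): from B→F end S we get {end}. So FIRST(B) = {end}.
FIRST(S): from S→G id we get {end, id, num, true}; from S→num B we get {num}; from S→true G we get {true}; from S→ε we get {ε}. So FIRST(S) = {ε, end, id, num, true}.
FIRST(G): from G→S G F B we get {end, id, num, true}; from G→end F we get {end}; from G→ε we get {ε}. So FIRST(G) = {ε, end, id, num, true}.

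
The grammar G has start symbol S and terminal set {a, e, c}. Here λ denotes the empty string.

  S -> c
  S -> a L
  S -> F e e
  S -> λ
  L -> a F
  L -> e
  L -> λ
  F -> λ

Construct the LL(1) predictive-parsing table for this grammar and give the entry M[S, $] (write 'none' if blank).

FIRST(L): from L->a F we get {a}; from L->e we get {e}; from L->λ we get {λ}. So FIRST(L) = {λ, a, e}.
FIRST(F): from F->λ we get {λ}. So FIRST(F) = {λ}.
FIRST(S): from S->c we get {c}; from S->a L we get {a}; from S->F e e we get {e}; from S->λ we get {λ}. So FIRST(S) = {λ, a, c, e}.
FOLLOW(S) includes $ since S is the start symbol.
FOLLOW(S): S appears on no right-hand side. Thus FOLLOW(S) = {$}.
For S -> c: FIRST(c) = {c}, so it goes in M[S, t] for t ∈ {c}.
For S -> a L: FIRST(a L) = {a}, so it goes in M[S, t] for t ∈ {a}.
For S -> F e e: FIRST(F e e) = {e}, so it goes in M[S, t] for t ∈ {e}.
For S -> λ: FIRST(λ) = {λ}, so it goes in M[S, t] for t ∈ {}; since λ ∈ FIRST, also for every t ∈ FOLLOW(S) = {$}.

S -> λ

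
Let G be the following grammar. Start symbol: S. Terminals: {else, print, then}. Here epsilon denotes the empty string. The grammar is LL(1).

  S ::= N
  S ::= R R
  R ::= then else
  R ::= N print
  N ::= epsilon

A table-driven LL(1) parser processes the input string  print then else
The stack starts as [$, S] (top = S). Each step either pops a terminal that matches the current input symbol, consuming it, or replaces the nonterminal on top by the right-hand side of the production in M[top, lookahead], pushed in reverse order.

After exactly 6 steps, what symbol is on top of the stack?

     Stack        Input              Action
  1  $ S          print then else $  expand S ::= R R
  2  $ R R        print then else $  expand R ::= N print
  3  $ R print N  print then else $  expand N ::= epsilon
  4  $ R print    print then else $  match print
  5  $ R          then else $        expand R ::= then else
  6  $ else then  then else $        match then
Stack after step 6: $ else (top = else).

else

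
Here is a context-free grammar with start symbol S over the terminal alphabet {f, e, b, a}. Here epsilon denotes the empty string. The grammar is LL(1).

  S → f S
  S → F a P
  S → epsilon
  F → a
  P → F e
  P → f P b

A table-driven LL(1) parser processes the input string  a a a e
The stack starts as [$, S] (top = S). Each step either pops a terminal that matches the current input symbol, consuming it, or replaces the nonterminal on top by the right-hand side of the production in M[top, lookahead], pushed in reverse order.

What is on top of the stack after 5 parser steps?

step 1: stack=$ S  input=a a a e $  — expand S → F a P
step 2: stack=$ P a F  input=a a a e $  — expand F → a
step 3: stack=$ P a a  input=a a a e $  — match a
step 4: stack=$ P a  input=a a e $  — match a
step 5: stack=$ P  input=a e $  — expand P → F e
Stack after step 5: $ e F (top = F).

F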